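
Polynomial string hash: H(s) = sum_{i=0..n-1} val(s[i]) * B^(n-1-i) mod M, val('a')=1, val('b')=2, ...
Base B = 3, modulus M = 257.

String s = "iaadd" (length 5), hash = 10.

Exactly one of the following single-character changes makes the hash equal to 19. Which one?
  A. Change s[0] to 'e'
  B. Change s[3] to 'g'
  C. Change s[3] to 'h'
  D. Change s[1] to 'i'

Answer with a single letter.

Answer: B

Derivation:
Option A: s[0]='i'->'e', delta=(5-9)*3^4 mod 257 = 190, hash=10+190 mod 257 = 200
Option B: s[3]='d'->'g', delta=(7-4)*3^1 mod 257 = 9, hash=10+9 mod 257 = 19 <-- target
Option C: s[3]='d'->'h', delta=(8-4)*3^1 mod 257 = 12, hash=10+12 mod 257 = 22
Option D: s[1]='a'->'i', delta=(9-1)*3^3 mod 257 = 216, hash=10+216 mod 257 = 226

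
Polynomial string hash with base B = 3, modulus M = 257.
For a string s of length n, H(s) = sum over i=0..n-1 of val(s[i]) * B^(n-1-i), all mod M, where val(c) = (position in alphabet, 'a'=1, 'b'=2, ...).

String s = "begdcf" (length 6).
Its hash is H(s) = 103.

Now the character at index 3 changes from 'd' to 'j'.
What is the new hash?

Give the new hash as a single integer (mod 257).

val('d') = 4, val('j') = 10
Position k = 3, exponent = n-1-k = 2
B^2 mod M = 3^2 mod 257 = 9
Delta = (10 - 4) * 9 mod 257 = 54
New hash = (103 + 54) mod 257 = 157

Answer: 157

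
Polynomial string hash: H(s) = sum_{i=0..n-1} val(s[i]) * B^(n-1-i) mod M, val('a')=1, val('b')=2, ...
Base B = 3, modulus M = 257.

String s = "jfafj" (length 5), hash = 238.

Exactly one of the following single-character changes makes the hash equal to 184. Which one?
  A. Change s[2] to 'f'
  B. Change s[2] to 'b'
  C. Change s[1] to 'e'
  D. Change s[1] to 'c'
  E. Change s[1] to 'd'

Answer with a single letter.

Answer: E

Derivation:
Option A: s[2]='a'->'f', delta=(6-1)*3^2 mod 257 = 45, hash=238+45 mod 257 = 26
Option B: s[2]='a'->'b', delta=(2-1)*3^2 mod 257 = 9, hash=238+9 mod 257 = 247
Option C: s[1]='f'->'e', delta=(5-6)*3^3 mod 257 = 230, hash=238+230 mod 257 = 211
Option D: s[1]='f'->'c', delta=(3-6)*3^3 mod 257 = 176, hash=238+176 mod 257 = 157
Option E: s[1]='f'->'d', delta=(4-6)*3^3 mod 257 = 203, hash=238+203 mod 257 = 184 <-- target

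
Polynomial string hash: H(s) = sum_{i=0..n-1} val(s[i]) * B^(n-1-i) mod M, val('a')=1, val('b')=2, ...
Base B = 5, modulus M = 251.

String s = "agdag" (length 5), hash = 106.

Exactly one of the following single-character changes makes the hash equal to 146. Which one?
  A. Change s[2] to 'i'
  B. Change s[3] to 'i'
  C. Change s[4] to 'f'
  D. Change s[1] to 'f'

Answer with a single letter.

Option A: s[2]='d'->'i', delta=(9-4)*5^2 mod 251 = 125, hash=106+125 mod 251 = 231
Option B: s[3]='a'->'i', delta=(9-1)*5^1 mod 251 = 40, hash=106+40 mod 251 = 146 <-- target
Option C: s[4]='g'->'f', delta=(6-7)*5^0 mod 251 = 250, hash=106+250 mod 251 = 105
Option D: s[1]='g'->'f', delta=(6-7)*5^3 mod 251 = 126, hash=106+126 mod 251 = 232

Answer: B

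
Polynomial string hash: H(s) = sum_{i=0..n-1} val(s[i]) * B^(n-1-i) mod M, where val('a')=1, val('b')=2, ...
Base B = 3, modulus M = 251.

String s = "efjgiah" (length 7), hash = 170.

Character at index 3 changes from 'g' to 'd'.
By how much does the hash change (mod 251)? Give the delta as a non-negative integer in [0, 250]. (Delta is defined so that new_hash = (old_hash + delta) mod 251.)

Answer: 170

Derivation:
Delta formula: (val(new) - val(old)) * B^(n-1-k) mod M
  val('d') - val('g') = 4 - 7 = -3
  B^(n-1-k) = 3^3 mod 251 = 27
  Delta = -3 * 27 mod 251 = 170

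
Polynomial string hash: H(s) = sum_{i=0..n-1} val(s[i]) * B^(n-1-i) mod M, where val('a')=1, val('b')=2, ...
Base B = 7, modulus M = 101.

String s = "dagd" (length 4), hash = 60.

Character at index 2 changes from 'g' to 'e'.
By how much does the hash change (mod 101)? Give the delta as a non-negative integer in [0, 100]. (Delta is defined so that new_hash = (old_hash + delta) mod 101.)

Answer: 87

Derivation:
Delta formula: (val(new) - val(old)) * B^(n-1-k) mod M
  val('e') - val('g') = 5 - 7 = -2
  B^(n-1-k) = 7^1 mod 101 = 7
  Delta = -2 * 7 mod 101 = 87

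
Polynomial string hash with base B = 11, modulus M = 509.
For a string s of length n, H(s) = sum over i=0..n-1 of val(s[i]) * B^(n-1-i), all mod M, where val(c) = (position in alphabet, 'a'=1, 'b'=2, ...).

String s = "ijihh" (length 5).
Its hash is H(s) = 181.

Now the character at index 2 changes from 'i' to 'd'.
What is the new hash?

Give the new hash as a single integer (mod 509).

val('i') = 9, val('d') = 4
Position k = 2, exponent = n-1-k = 2
B^2 mod M = 11^2 mod 509 = 121
Delta = (4 - 9) * 121 mod 509 = 413
New hash = (181 + 413) mod 509 = 85

Answer: 85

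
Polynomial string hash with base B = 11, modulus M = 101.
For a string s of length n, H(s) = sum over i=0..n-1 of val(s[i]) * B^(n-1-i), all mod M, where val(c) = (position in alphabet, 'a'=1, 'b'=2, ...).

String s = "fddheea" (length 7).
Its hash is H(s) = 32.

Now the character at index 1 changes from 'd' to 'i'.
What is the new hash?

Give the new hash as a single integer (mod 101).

Answer: 14

Derivation:
val('d') = 4, val('i') = 9
Position k = 1, exponent = n-1-k = 5
B^5 mod M = 11^5 mod 101 = 57
Delta = (9 - 4) * 57 mod 101 = 83
New hash = (32 + 83) mod 101 = 14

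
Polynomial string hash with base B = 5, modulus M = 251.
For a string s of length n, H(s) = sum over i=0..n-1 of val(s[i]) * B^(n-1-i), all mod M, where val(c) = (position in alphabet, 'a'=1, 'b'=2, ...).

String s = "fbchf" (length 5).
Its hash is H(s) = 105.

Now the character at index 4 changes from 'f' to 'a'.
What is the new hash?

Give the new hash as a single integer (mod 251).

Answer: 100

Derivation:
val('f') = 6, val('a') = 1
Position k = 4, exponent = n-1-k = 0
B^0 mod M = 5^0 mod 251 = 1
Delta = (1 - 6) * 1 mod 251 = 246
New hash = (105 + 246) mod 251 = 100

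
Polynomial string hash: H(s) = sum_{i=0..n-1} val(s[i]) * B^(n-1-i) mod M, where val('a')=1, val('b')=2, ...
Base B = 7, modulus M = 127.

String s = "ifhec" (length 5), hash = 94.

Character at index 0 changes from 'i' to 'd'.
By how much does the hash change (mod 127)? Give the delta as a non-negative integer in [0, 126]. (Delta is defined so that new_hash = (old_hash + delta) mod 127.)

Answer: 60

Derivation:
Delta formula: (val(new) - val(old)) * B^(n-1-k) mod M
  val('d') - val('i') = 4 - 9 = -5
  B^(n-1-k) = 7^4 mod 127 = 115
  Delta = -5 * 115 mod 127 = 60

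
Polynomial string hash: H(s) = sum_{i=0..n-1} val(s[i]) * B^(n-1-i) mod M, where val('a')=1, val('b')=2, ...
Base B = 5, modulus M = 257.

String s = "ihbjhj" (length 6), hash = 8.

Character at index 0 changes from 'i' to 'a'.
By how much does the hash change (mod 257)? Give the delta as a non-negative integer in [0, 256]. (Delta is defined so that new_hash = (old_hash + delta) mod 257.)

Answer: 186

Derivation:
Delta formula: (val(new) - val(old)) * B^(n-1-k) mod M
  val('a') - val('i') = 1 - 9 = -8
  B^(n-1-k) = 5^5 mod 257 = 41
  Delta = -8 * 41 mod 257 = 186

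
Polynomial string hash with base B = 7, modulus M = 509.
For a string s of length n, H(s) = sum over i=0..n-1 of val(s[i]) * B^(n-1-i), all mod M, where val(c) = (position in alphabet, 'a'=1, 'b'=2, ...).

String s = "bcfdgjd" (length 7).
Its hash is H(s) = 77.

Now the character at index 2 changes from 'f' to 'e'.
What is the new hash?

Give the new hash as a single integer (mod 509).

Answer: 221

Derivation:
val('f') = 6, val('e') = 5
Position k = 2, exponent = n-1-k = 4
B^4 mod M = 7^4 mod 509 = 365
Delta = (5 - 6) * 365 mod 509 = 144
New hash = (77 + 144) mod 509 = 221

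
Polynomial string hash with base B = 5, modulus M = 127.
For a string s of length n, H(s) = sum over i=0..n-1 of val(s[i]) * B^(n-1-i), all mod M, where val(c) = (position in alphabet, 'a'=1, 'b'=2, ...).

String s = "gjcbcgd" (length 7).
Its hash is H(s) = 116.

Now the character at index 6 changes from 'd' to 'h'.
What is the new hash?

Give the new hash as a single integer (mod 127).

Answer: 120

Derivation:
val('d') = 4, val('h') = 8
Position k = 6, exponent = n-1-k = 0
B^0 mod M = 5^0 mod 127 = 1
Delta = (8 - 4) * 1 mod 127 = 4
New hash = (116 + 4) mod 127 = 120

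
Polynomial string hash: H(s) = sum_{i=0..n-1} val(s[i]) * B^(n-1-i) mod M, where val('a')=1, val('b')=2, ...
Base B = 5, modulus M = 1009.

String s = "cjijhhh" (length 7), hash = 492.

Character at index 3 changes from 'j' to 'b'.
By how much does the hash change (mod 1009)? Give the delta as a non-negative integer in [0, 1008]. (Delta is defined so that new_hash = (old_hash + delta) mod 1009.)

Delta formula: (val(new) - val(old)) * B^(n-1-k) mod M
  val('b') - val('j') = 2 - 10 = -8
  B^(n-1-k) = 5^3 mod 1009 = 125
  Delta = -8 * 125 mod 1009 = 9

Answer: 9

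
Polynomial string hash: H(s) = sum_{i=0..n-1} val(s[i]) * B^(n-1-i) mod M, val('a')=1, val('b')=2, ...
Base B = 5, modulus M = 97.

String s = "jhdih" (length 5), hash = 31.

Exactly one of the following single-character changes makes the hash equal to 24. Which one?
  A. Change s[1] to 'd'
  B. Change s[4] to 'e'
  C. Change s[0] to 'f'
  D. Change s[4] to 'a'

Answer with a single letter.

Option A: s[1]='h'->'d', delta=(4-8)*5^3 mod 97 = 82, hash=31+82 mod 97 = 16
Option B: s[4]='h'->'e', delta=(5-8)*5^0 mod 97 = 94, hash=31+94 mod 97 = 28
Option C: s[0]='j'->'f', delta=(6-10)*5^4 mod 97 = 22, hash=31+22 mod 97 = 53
Option D: s[4]='h'->'a', delta=(1-8)*5^0 mod 97 = 90, hash=31+90 mod 97 = 24 <-- target

Answer: D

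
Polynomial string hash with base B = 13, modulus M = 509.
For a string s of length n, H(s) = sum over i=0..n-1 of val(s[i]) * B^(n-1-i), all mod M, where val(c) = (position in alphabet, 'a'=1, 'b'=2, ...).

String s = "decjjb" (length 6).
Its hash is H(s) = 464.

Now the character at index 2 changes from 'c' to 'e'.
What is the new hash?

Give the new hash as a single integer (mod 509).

val('c') = 3, val('e') = 5
Position k = 2, exponent = n-1-k = 3
B^3 mod M = 13^3 mod 509 = 161
Delta = (5 - 3) * 161 mod 509 = 322
New hash = (464 + 322) mod 509 = 277

Answer: 277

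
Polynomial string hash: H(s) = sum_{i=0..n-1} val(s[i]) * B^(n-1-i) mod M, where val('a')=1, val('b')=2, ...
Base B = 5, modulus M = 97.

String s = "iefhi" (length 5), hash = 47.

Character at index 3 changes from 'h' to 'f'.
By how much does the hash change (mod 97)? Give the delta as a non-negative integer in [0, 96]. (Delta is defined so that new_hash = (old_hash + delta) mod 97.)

Answer: 87

Derivation:
Delta formula: (val(new) - val(old)) * B^(n-1-k) mod M
  val('f') - val('h') = 6 - 8 = -2
  B^(n-1-k) = 5^1 mod 97 = 5
  Delta = -2 * 5 mod 97 = 87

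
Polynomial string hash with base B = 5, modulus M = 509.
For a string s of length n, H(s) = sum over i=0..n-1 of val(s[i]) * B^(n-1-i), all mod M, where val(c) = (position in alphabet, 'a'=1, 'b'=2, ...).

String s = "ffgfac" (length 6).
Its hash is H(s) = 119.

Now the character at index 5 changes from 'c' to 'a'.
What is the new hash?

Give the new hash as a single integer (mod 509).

val('c') = 3, val('a') = 1
Position k = 5, exponent = n-1-k = 0
B^0 mod M = 5^0 mod 509 = 1
Delta = (1 - 3) * 1 mod 509 = 507
New hash = (119 + 507) mod 509 = 117

Answer: 117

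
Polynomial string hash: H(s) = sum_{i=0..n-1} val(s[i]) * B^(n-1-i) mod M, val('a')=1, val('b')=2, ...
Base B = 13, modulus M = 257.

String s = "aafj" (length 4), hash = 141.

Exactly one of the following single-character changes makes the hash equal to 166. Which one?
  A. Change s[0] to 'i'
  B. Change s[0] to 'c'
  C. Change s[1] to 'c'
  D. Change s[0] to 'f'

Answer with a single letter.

Answer: B

Derivation:
Option A: s[0]='a'->'i', delta=(9-1)*13^3 mod 257 = 100, hash=141+100 mod 257 = 241
Option B: s[0]='a'->'c', delta=(3-1)*13^3 mod 257 = 25, hash=141+25 mod 257 = 166 <-- target
Option C: s[1]='a'->'c', delta=(3-1)*13^2 mod 257 = 81, hash=141+81 mod 257 = 222
Option D: s[0]='a'->'f', delta=(6-1)*13^3 mod 257 = 191, hash=141+191 mod 257 = 75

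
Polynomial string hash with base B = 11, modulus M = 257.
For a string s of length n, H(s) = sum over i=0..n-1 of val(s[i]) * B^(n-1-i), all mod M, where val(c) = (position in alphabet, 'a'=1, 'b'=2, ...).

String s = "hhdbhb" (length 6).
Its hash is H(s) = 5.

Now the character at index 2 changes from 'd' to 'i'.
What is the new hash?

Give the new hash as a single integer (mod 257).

Answer: 235

Derivation:
val('d') = 4, val('i') = 9
Position k = 2, exponent = n-1-k = 3
B^3 mod M = 11^3 mod 257 = 46
Delta = (9 - 4) * 46 mod 257 = 230
New hash = (5 + 230) mod 257 = 235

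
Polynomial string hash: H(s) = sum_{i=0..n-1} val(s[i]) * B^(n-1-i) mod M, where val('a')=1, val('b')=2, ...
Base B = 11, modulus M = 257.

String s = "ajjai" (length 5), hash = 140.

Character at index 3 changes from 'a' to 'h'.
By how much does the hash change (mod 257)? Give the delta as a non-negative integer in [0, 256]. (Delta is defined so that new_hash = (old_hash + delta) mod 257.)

Delta formula: (val(new) - val(old)) * B^(n-1-k) mod M
  val('h') - val('a') = 8 - 1 = 7
  B^(n-1-k) = 11^1 mod 257 = 11
  Delta = 7 * 11 mod 257 = 77

Answer: 77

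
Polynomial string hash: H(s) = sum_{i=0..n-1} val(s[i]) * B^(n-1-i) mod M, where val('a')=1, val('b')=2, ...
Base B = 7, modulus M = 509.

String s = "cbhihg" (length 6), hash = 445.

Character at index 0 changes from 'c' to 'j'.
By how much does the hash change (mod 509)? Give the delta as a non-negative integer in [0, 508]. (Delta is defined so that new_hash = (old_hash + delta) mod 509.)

Answer: 70

Derivation:
Delta formula: (val(new) - val(old)) * B^(n-1-k) mod M
  val('j') - val('c') = 10 - 3 = 7
  B^(n-1-k) = 7^5 mod 509 = 10
  Delta = 7 * 10 mod 509 = 70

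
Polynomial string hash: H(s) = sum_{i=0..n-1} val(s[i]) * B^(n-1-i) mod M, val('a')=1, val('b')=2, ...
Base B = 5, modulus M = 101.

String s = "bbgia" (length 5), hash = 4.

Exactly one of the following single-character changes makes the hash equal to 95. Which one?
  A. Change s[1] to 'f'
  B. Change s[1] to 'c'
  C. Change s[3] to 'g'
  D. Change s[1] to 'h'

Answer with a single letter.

Option A: s[1]='b'->'f', delta=(6-2)*5^3 mod 101 = 96, hash=4+96 mod 101 = 100
Option B: s[1]='b'->'c', delta=(3-2)*5^3 mod 101 = 24, hash=4+24 mod 101 = 28
Option C: s[3]='i'->'g', delta=(7-9)*5^1 mod 101 = 91, hash=4+91 mod 101 = 95 <-- target
Option D: s[1]='b'->'h', delta=(8-2)*5^3 mod 101 = 43, hash=4+43 mod 101 = 47

Answer: C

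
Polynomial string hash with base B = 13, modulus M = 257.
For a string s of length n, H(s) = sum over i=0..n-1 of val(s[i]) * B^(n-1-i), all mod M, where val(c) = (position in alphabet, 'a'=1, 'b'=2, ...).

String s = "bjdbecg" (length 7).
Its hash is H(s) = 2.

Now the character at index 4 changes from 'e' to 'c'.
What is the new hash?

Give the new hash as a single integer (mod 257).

Answer: 178

Derivation:
val('e') = 5, val('c') = 3
Position k = 4, exponent = n-1-k = 2
B^2 mod M = 13^2 mod 257 = 169
Delta = (3 - 5) * 169 mod 257 = 176
New hash = (2 + 176) mod 257 = 178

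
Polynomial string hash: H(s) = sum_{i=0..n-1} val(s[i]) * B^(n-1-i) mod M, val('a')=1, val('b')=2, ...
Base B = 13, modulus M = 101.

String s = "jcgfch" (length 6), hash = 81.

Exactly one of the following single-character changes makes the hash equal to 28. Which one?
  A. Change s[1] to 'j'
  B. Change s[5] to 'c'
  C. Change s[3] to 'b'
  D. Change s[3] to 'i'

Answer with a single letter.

Answer: A

Derivation:
Option A: s[1]='c'->'j', delta=(10-3)*13^4 mod 101 = 48, hash=81+48 mod 101 = 28 <-- target
Option B: s[5]='h'->'c', delta=(3-8)*13^0 mod 101 = 96, hash=81+96 mod 101 = 76
Option C: s[3]='f'->'b', delta=(2-6)*13^2 mod 101 = 31, hash=81+31 mod 101 = 11
Option D: s[3]='f'->'i', delta=(9-6)*13^2 mod 101 = 2, hash=81+2 mod 101 = 83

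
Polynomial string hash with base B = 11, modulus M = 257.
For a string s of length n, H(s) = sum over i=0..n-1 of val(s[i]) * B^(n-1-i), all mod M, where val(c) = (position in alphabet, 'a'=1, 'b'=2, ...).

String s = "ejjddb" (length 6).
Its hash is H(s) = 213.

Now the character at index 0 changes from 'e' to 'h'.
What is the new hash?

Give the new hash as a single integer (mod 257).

val('e') = 5, val('h') = 8
Position k = 0, exponent = n-1-k = 5
B^5 mod M = 11^5 mod 257 = 169
Delta = (8 - 5) * 169 mod 257 = 250
New hash = (213 + 250) mod 257 = 206

Answer: 206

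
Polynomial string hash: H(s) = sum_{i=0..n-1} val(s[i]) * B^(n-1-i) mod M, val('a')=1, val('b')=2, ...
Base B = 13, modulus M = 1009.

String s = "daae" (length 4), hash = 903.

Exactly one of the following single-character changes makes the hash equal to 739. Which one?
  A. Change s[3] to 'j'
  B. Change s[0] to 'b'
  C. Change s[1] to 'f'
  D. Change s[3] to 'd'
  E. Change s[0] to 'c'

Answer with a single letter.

Option A: s[3]='e'->'j', delta=(10-5)*13^0 mod 1009 = 5, hash=903+5 mod 1009 = 908
Option B: s[0]='d'->'b', delta=(2-4)*13^3 mod 1009 = 651, hash=903+651 mod 1009 = 545
Option C: s[1]='a'->'f', delta=(6-1)*13^2 mod 1009 = 845, hash=903+845 mod 1009 = 739 <-- target
Option D: s[3]='e'->'d', delta=(4-5)*13^0 mod 1009 = 1008, hash=903+1008 mod 1009 = 902
Option E: s[0]='d'->'c', delta=(3-4)*13^3 mod 1009 = 830, hash=903+830 mod 1009 = 724

Answer: C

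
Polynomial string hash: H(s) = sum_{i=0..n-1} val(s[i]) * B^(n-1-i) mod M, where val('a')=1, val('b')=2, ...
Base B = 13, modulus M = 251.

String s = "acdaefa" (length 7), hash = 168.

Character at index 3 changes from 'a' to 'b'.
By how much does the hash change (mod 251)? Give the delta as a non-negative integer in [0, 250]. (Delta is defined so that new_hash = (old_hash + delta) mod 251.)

Delta formula: (val(new) - val(old)) * B^(n-1-k) mod M
  val('b') - val('a') = 2 - 1 = 1
  B^(n-1-k) = 13^3 mod 251 = 189
  Delta = 1 * 189 mod 251 = 189

Answer: 189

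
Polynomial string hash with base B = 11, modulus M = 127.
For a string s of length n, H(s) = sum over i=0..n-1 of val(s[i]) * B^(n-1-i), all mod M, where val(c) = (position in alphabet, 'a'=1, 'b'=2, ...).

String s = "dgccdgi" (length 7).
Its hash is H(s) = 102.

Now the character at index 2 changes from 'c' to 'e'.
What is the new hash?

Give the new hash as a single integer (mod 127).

val('c') = 3, val('e') = 5
Position k = 2, exponent = n-1-k = 4
B^4 mod M = 11^4 mod 127 = 36
Delta = (5 - 3) * 36 mod 127 = 72
New hash = (102 + 72) mod 127 = 47

Answer: 47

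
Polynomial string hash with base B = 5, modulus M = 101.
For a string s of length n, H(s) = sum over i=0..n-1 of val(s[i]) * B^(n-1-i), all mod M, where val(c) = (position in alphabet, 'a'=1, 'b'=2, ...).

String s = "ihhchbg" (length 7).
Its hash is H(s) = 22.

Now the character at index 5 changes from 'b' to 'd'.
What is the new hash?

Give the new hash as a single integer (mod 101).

val('b') = 2, val('d') = 4
Position k = 5, exponent = n-1-k = 1
B^1 mod M = 5^1 mod 101 = 5
Delta = (4 - 2) * 5 mod 101 = 10
New hash = (22 + 10) mod 101 = 32

Answer: 32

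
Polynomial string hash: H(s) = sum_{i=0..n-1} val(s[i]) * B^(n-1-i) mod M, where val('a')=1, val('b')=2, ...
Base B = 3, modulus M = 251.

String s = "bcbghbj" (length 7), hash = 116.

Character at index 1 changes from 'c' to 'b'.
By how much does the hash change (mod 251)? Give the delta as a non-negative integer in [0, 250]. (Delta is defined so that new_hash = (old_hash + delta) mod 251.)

Delta formula: (val(new) - val(old)) * B^(n-1-k) mod M
  val('b') - val('c') = 2 - 3 = -1
  B^(n-1-k) = 3^5 mod 251 = 243
  Delta = -1 * 243 mod 251 = 8

Answer: 8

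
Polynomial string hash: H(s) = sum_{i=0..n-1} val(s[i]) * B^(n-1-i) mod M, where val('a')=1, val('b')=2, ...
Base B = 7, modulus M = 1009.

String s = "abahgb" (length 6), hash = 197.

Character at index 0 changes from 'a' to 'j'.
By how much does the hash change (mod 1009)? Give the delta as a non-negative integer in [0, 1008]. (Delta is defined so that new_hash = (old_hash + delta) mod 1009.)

Delta formula: (val(new) - val(old)) * B^(n-1-k) mod M
  val('j') - val('a') = 10 - 1 = 9
  B^(n-1-k) = 7^5 mod 1009 = 663
  Delta = 9 * 663 mod 1009 = 922

Answer: 922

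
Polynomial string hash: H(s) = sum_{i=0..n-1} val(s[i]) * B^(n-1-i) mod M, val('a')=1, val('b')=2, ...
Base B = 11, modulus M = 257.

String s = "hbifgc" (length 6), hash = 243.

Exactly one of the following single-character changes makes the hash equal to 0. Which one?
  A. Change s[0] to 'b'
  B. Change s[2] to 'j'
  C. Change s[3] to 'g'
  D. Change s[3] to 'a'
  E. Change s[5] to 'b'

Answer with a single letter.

Option A: s[0]='h'->'b', delta=(2-8)*11^5 mod 257 = 14, hash=243+14 mod 257 = 0 <-- target
Option B: s[2]='i'->'j', delta=(10-9)*11^3 mod 257 = 46, hash=243+46 mod 257 = 32
Option C: s[3]='f'->'g', delta=(7-6)*11^2 mod 257 = 121, hash=243+121 mod 257 = 107
Option D: s[3]='f'->'a', delta=(1-6)*11^2 mod 257 = 166, hash=243+166 mod 257 = 152
Option E: s[5]='c'->'b', delta=(2-3)*11^0 mod 257 = 256, hash=243+256 mod 257 = 242

Answer: A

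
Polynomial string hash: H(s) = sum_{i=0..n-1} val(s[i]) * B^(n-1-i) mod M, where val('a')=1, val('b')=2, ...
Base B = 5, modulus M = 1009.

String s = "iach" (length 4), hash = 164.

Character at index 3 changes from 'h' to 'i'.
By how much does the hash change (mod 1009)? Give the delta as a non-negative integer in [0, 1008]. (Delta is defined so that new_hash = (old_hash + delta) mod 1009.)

Delta formula: (val(new) - val(old)) * B^(n-1-k) mod M
  val('i') - val('h') = 9 - 8 = 1
  B^(n-1-k) = 5^0 mod 1009 = 1
  Delta = 1 * 1 mod 1009 = 1

Answer: 1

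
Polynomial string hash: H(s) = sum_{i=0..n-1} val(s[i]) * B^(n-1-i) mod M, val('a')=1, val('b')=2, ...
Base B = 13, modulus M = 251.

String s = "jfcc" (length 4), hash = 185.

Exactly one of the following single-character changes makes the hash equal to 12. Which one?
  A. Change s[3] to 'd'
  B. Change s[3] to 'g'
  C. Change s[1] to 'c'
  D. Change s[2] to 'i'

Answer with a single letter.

Answer: D

Derivation:
Option A: s[3]='c'->'d', delta=(4-3)*13^0 mod 251 = 1, hash=185+1 mod 251 = 186
Option B: s[3]='c'->'g', delta=(7-3)*13^0 mod 251 = 4, hash=185+4 mod 251 = 189
Option C: s[1]='f'->'c', delta=(3-6)*13^2 mod 251 = 246, hash=185+246 mod 251 = 180
Option D: s[2]='c'->'i', delta=(9-3)*13^1 mod 251 = 78, hash=185+78 mod 251 = 12 <-- target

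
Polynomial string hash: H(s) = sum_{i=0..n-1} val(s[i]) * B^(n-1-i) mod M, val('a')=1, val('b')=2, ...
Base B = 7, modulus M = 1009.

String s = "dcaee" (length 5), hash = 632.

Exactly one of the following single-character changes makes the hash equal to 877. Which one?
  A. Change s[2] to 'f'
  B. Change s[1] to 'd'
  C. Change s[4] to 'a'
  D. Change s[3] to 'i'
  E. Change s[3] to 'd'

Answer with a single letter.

Option A: s[2]='a'->'f', delta=(6-1)*7^2 mod 1009 = 245, hash=632+245 mod 1009 = 877 <-- target
Option B: s[1]='c'->'d', delta=(4-3)*7^3 mod 1009 = 343, hash=632+343 mod 1009 = 975
Option C: s[4]='e'->'a', delta=(1-5)*7^0 mod 1009 = 1005, hash=632+1005 mod 1009 = 628
Option D: s[3]='e'->'i', delta=(9-5)*7^1 mod 1009 = 28, hash=632+28 mod 1009 = 660
Option E: s[3]='e'->'d', delta=(4-5)*7^1 mod 1009 = 1002, hash=632+1002 mod 1009 = 625

Answer: A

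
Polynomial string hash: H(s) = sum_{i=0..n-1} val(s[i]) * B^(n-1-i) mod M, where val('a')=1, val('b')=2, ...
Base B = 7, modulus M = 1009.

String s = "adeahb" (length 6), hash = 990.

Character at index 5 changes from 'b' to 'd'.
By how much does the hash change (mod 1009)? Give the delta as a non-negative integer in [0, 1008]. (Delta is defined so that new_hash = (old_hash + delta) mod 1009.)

Answer: 2

Derivation:
Delta formula: (val(new) - val(old)) * B^(n-1-k) mod M
  val('d') - val('b') = 4 - 2 = 2
  B^(n-1-k) = 7^0 mod 1009 = 1
  Delta = 2 * 1 mod 1009 = 2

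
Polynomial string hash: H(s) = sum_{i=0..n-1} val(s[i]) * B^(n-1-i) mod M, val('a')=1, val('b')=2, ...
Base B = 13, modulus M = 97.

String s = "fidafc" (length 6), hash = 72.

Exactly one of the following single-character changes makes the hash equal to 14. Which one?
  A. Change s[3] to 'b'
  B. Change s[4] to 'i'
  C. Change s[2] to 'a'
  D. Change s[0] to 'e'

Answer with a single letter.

Answer: B

Derivation:
Option A: s[3]='a'->'b', delta=(2-1)*13^2 mod 97 = 72, hash=72+72 mod 97 = 47
Option B: s[4]='f'->'i', delta=(9-6)*13^1 mod 97 = 39, hash=72+39 mod 97 = 14 <-- target
Option C: s[2]='d'->'a', delta=(1-4)*13^3 mod 97 = 5, hash=72+5 mod 97 = 77
Option D: s[0]='f'->'e', delta=(5-6)*13^5 mod 97 = 23, hash=72+23 mod 97 = 95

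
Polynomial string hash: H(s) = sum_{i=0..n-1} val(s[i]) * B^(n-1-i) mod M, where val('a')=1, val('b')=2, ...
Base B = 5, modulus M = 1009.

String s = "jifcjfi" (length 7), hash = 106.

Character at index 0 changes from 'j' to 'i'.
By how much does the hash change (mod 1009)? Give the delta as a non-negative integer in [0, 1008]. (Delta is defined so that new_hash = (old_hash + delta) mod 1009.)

Answer: 519

Derivation:
Delta formula: (val(new) - val(old)) * B^(n-1-k) mod M
  val('i') - val('j') = 9 - 10 = -1
  B^(n-1-k) = 5^6 mod 1009 = 490
  Delta = -1 * 490 mod 1009 = 519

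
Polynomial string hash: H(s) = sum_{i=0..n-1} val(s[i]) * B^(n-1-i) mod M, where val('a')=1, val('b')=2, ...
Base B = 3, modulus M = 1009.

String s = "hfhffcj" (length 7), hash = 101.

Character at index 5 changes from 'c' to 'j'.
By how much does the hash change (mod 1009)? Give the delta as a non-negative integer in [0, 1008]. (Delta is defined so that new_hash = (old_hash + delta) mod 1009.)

Answer: 21

Derivation:
Delta formula: (val(new) - val(old)) * B^(n-1-k) mod M
  val('j') - val('c') = 10 - 3 = 7
  B^(n-1-k) = 3^1 mod 1009 = 3
  Delta = 7 * 3 mod 1009 = 21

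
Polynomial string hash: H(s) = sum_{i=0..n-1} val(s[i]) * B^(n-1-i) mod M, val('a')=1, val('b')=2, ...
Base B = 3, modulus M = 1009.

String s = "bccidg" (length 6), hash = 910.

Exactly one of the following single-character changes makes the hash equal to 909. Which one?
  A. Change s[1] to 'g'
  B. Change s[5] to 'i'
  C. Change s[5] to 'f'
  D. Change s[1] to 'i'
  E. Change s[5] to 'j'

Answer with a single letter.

Answer: C

Derivation:
Option A: s[1]='c'->'g', delta=(7-3)*3^4 mod 1009 = 324, hash=910+324 mod 1009 = 225
Option B: s[5]='g'->'i', delta=(9-7)*3^0 mod 1009 = 2, hash=910+2 mod 1009 = 912
Option C: s[5]='g'->'f', delta=(6-7)*3^0 mod 1009 = 1008, hash=910+1008 mod 1009 = 909 <-- target
Option D: s[1]='c'->'i', delta=(9-3)*3^4 mod 1009 = 486, hash=910+486 mod 1009 = 387
Option E: s[5]='g'->'j', delta=(10-7)*3^0 mod 1009 = 3, hash=910+3 mod 1009 = 913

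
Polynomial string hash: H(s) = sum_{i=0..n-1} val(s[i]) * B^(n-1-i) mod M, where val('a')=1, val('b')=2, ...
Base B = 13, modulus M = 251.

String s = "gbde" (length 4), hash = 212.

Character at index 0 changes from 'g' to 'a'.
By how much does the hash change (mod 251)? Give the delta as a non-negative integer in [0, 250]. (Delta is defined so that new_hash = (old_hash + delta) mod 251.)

Delta formula: (val(new) - val(old)) * B^(n-1-k) mod M
  val('a') - val('g') = 1 - 7 = -6
  B^(n-1-k) = 13^3 mod 251 = 189
  Delta = -6 * 189 mod 251 = 121

Answer: 121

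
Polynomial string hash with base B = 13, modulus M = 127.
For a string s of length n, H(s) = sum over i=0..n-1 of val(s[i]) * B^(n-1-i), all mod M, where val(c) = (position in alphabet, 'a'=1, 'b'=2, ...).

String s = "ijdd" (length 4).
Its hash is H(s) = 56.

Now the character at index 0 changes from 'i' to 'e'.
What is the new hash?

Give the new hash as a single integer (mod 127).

Answer: 31

Derivation:
val('i') = 9, val('e') = 5
Position k = 0, exponent = n-1-k = 3
B^3 mod M = 13^3 mod 127 = 38
Delta = (5 - 9) * 38 mod 127 = 102
New hash = (56 + 102) mod 127 = 31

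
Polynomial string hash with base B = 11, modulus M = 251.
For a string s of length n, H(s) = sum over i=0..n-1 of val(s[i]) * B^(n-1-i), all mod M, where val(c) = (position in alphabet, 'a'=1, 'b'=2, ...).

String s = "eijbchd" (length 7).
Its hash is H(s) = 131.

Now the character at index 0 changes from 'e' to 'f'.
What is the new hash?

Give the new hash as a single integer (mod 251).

Answer: 134

Derivation:
val('e') = 5, val('f') = 6
Position k = 0, exponent = n-1-k = 6
B^6 mod M = 11^6 mod 251 = 3
Delta = (6 - 5) * 3 mod 251 = 3
New hash = (131 + 3) mod 251 = 134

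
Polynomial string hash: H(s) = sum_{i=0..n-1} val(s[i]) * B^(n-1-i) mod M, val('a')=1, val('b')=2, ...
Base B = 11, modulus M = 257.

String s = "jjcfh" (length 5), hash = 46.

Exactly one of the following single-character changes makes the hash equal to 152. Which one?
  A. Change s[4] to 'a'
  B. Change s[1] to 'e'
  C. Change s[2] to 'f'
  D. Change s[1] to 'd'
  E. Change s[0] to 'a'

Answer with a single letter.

Answer: C

Derivation:
Option A: s[4]='h'->'a', delta=(1-8)*11^0 mod 257 = 250, hash=46+250 mod 257 = 39
Option B: s[1]='j'->'e', delta=(5-10)*11^3 mod 257 = 27, hash=46+27 mod 257 = 73
Option C: s[2]='c'->'f', delta=(6-3)*11^2 mod 257 = 106, hash=46+106 mod 257 = 152 <-- target
Option D: s[1]='j'->'d', delta=(4-10)*11^3 mod 257 = 238, hash=46+238 mod 257 = 27
Option E: s[0]='j'->'a', delta=(1-10)*11^4 mod 257 = 72, hash=46+72 mod 257 = 118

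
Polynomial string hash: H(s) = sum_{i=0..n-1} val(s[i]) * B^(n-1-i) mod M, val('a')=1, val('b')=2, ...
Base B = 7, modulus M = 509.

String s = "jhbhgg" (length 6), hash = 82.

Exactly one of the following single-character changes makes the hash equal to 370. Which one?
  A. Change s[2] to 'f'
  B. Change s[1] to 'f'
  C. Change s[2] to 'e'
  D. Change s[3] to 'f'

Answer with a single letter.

Option A: s[2]='b'->'f', delta=(6-2)*7^3 mod 509 = 354, hash=82+354 mod 509 = 436
Option B: s[1]='h'->'f', delta=(6-8)*7^4 mod 509 = 288, hash=82+288 mod 509 = 370 <-- target
Option C: s[2]='b'->'e', delta=(5-2)*7^3 mod 509 = 11, hash=82+11 mod 509 = 93
Option D: s[3]='h'->'f', delta=(6-8)*7^2 mod 509 = 411, hash=82+411 mod 509 = 493

Answer: B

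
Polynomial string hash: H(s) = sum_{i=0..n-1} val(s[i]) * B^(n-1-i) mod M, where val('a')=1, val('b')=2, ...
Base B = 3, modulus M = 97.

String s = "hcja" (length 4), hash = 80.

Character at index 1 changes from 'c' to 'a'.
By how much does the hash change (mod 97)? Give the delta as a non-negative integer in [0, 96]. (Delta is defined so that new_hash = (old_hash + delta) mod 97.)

Delta formula: (val(new) - val(old)) * B^(n-1-k) mod M
  val('a') - val('c') = 1 - 3 = -2
  B^(n-1-k) = 3^2 mod 97 = 9
  Delta = -2 * 9 mod 97 = 79

Answer: 79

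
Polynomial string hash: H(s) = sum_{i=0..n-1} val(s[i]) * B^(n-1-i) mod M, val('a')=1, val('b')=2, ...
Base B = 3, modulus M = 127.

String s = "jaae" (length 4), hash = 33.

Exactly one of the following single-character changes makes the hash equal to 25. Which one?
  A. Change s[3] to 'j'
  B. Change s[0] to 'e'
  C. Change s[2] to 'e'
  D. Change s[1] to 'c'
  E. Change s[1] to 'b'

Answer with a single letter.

Option A: s[3]='e'->'j', delta=(10-5)*3^0 mod 127 = 5, hash=33+5 mod 127 = 38
Option B: s[0]='j'->'e', delta=(5-10)*3^3 mod 127 = 119, hash=33+119 mod 127 = 25 <-- target
Option C: s[2]='a'->'e', delta=(5-1)*3^1 mod 127 = 12, hash=33+12 mod 127 = 45
Option D: s[1]='a'->'c', delta=(3-1)*3^2 mod 127 = 18, hash=33+18 mod 127 = 51
Option E: s[1]='a'->'b', delta=(2-1)*3^2 mod 127 = 9, hash=33+9 mod 127 = 42

Answer: B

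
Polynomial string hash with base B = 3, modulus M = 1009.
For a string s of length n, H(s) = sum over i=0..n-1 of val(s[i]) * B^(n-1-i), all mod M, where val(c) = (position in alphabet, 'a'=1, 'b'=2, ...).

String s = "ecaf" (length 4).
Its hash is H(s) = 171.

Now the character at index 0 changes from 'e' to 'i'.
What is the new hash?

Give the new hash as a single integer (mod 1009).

Answer: 279

Derivation:
val('e') = 5, val('i') = 9
Position k = 0, exponent = n-1-k = 3
B^3 mod M = 3^3 mod 1009 = 27
Delta = (9 - 5) * 27 mod 1009 = 108
New hash = (171 + 108) mod 1009 = 279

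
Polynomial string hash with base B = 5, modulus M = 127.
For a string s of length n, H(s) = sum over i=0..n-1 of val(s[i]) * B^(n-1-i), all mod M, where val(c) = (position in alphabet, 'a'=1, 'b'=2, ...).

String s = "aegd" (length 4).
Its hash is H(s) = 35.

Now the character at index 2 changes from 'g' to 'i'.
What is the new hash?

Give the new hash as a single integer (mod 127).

Answer: 45

Derivation:
val('g') = 7, val('i') = 9
Position k = 2, exponent = n-1-k = 1
B^1 mod M = 5^1 mod 127 = 5
Delta = (9 - 7) * 5 mod 127 = 10
New hash = (35 + 10) mod 127 = 45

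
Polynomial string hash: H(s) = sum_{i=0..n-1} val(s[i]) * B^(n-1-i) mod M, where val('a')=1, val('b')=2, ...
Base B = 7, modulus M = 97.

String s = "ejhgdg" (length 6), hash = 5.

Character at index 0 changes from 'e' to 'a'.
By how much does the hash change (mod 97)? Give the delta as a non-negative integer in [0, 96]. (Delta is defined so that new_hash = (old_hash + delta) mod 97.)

Answer: 90

Derivation:
Delta formula: (val(new) - val(old)) * B^(n-1-k) mod M
  val('a') - val('e') = 1 - 5 = -4
  B^(n-1-k) = 7^5 mod 97 = 26
  Delta = -4 * 26 mod 97 = 90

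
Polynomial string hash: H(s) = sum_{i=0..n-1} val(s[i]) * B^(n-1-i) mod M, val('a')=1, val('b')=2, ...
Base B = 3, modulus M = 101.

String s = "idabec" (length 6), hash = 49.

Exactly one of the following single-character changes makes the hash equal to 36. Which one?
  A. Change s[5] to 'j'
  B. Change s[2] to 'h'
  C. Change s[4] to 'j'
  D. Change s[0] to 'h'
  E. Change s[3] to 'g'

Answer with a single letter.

Option A: s[5]='c'->'j', delta=(10-3)*3^0 mod 101 = 7, hash=49+7 mod 101 = 56
Option B: s[2]='a'->'h', delta=(8-1)*3^3 mod 101 = 88, hash=49+88 mod 101 = 36 <-- target
Option C: s[4]='e'->'j', delta=(10-5)*3^1 mod 101 = 15, hash=49+15 mod 101 = 64
Option D: s[0]='i'->'h', delta=(8-9)*3^5 mod 101 = 60, hash=49+60 mod 101 = 8
Option E: s[3]='b'->'g', delta=(7-2)*3^2 mod 101 = 45, hash=49+45 mod 101 = 94

Answer: B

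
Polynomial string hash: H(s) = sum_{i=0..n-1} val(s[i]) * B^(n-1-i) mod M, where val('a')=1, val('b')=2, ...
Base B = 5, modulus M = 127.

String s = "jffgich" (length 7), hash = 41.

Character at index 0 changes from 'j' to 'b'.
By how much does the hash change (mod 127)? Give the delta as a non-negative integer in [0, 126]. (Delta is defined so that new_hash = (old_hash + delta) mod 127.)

Delta formula: (val(new) - val(old)) * B^(n-1-k) mod M
  val('b') - val('j') = 2 - 10 = -8
  B^(n-1-k) = 5^6 mod 127 = 4
  Delta = -8 * 4 mod 127 = 95

Answer: 95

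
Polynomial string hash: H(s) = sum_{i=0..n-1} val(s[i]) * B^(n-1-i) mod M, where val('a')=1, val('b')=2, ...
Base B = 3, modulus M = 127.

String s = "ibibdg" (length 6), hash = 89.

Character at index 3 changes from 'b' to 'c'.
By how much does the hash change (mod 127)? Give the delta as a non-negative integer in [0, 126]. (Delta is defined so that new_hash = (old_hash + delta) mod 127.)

Delta formula: (val(new) - val(old)) * B^(n-1-k) mod M
  val('c') - val('b') = 3 - 2 = 1
  B^(n-1-k) = 3^2 mod 127 = 9
  Delta = 1 * 9 mod 127 = 9

Answer: 9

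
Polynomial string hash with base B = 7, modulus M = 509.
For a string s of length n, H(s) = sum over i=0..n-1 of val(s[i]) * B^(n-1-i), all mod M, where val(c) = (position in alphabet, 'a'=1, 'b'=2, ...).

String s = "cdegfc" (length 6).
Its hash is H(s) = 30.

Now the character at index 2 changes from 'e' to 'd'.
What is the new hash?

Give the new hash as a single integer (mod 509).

val('e') = 5, val('d') = 4
Position k = 2, exponent = n-1-k = 3
B^3 mod M = 7^3 mod 509 = 343
Delta = (4 - 5) * 343 mod 509 = 166
New hash = (30 + 166) mod 509 = 196

Answer: 196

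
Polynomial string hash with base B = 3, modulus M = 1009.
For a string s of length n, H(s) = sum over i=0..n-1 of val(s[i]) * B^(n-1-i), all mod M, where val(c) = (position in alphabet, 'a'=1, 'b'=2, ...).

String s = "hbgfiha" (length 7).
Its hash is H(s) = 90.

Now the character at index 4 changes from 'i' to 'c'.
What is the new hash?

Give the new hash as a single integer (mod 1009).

Answer: 36

Derivation:
val('i') = 9, val('c') = 3
Position k = 4, exponent = n-1-k = 2
B^2 mod M = 3^2 mod 1009 = 9
Delta = (3 - 9) * 9 mod 1009 = 955
New hash = (90 + 955) mod 1009 = 36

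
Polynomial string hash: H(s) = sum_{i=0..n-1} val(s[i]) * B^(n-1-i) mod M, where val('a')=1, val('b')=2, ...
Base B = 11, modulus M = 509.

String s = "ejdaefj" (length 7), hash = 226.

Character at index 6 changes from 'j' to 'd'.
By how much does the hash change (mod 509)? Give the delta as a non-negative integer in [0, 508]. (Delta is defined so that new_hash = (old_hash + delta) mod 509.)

Delta formula: (val(new) - val(old)) * B^(n-1-k) mod M
  val('d') - val('j') = 4 - 10 = -6
  B^(n-1-k) = 11^0 mod 509 = 1
  Delta = -6 * 1 mod 509 = 503

Answer: 503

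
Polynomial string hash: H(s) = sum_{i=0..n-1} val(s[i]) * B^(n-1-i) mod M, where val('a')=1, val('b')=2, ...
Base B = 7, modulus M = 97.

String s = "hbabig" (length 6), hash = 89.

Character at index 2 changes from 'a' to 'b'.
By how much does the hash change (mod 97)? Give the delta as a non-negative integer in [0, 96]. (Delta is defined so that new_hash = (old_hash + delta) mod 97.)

Delta formula: (val(new) - val(old)) * B^(n-1-k) mod M
  val('b') - val('a') = 2 - 1 = 1
  B^(n-1-k) = 7^3 mod 97 = 52
  Delta = 1 * 52 mod 97 = 52

Answer: 52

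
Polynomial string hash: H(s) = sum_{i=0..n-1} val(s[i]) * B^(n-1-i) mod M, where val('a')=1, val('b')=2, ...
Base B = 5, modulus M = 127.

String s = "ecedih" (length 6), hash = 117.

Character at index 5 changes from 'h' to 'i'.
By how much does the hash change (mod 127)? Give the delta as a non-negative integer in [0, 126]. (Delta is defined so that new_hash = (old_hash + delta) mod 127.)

Delta formula: (val(new) - val(old)) * B^(n-1-k) mod M
  val('i') - val('h') = 9 - 8 = 1
  B^(n-1-k) = 5^0 mod 127 = 1
  Delta = 1 * 1 mod 127 = 1

Answer: 1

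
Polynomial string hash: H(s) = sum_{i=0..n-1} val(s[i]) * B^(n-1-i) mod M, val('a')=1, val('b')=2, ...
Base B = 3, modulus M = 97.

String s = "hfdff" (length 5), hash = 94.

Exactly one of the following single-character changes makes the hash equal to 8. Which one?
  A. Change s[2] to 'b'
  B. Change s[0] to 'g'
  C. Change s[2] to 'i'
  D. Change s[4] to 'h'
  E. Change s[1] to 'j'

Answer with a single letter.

Option A: s[2]='d'->'b', delta=(2-4)*3^2 mod 97 = 79, hash=94+79 mod 97 = 76
Option B: s[0]='h'->'g', delta=(7-8)*3^4 mod 97 = 16, hash=94+16 mod 97 = 13
Option C: s[2]='d'->'i', delta=(9-4)*3^2 mod 97 = 45, hash=94+45 mod 97 = 42
Option D: s[4]='f'->'h', delta=(8-6)*3^0 mod 97 = 2, hash=94+2 mod 97 = 96
Option E: s[1]='f'->'j', delta=(10-6)*3^3 mod 97 = 11, hash=94+11 mod 97 = 8 <-- target

Answer: E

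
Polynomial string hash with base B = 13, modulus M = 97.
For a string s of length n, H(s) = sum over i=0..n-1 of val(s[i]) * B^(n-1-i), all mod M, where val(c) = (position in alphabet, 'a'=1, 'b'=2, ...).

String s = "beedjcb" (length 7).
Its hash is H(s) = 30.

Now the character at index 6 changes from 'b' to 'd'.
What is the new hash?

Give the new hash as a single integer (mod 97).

val('b') = 2, val('d') = 4
Position k = 6, exponent = n-1-k = 0
B^0 mod M = 13^0 mod 97 = 1
Delta = (4 - 2) * 1 mod 97 = 2
New hash = (30 + 2) mod 97 = 32

Answer: 32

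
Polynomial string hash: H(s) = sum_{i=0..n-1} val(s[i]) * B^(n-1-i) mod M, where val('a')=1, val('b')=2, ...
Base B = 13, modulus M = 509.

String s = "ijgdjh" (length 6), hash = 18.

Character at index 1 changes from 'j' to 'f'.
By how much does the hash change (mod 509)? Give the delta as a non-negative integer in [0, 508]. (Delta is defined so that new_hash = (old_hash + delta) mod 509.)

Answer: 281

Derivation:
Delta formula: (val(new) - val(old)) * B^(n-1-k) mod M
  val('f') - val('j') = 6 - 10 = -4
  B^(n-1-k) = 13^4 mod 509 = 57
  Delta = -4 * 57 mod 509 = 281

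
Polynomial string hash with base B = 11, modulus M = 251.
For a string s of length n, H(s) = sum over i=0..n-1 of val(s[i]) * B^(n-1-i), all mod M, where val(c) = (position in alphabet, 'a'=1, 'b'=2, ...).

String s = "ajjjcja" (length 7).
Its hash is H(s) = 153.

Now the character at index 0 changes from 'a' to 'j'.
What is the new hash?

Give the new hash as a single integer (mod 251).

Answer: 180

Derivation:
val('a') = 1, val('j') = 10
Position k = 0, exponent = n-1-k = 6
B^6 mod M = 11^6 mod 251 = 3
Delta = (10 - 1) * 3 mod 251 = 27
New hash = (153 + 27) mod 251 = 180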